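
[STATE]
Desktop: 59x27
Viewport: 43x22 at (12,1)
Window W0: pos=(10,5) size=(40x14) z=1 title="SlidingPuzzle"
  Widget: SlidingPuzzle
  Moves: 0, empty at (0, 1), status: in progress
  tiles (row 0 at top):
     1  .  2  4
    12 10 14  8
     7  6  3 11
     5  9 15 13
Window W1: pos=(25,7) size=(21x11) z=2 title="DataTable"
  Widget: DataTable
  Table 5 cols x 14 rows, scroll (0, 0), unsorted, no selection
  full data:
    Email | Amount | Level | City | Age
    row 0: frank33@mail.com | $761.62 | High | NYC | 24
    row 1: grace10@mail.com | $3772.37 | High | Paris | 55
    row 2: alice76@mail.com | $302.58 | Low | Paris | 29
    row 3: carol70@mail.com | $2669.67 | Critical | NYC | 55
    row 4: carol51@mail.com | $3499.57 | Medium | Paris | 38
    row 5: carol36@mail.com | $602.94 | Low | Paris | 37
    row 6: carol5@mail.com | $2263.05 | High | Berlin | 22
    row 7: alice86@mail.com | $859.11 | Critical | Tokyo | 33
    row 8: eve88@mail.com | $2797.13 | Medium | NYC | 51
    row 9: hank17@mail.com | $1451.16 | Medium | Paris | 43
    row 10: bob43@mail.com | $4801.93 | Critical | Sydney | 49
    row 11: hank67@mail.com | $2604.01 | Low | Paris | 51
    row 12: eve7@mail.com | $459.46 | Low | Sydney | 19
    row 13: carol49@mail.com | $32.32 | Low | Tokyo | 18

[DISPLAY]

                                           
                                           
                                           
                                           
━━━━━━━━━━━━━━━━━━━━━━━━━━━━━━━━━━━━━┓     
SlidingPuzzle                        ┃     
─────────────┏━━━━━━━━━━━━━━━━━━━┓───┨     
────┬────┬───┃ DataTable         ┃   ┃     
  1 │    │  2┠───────────────────┨   ┃     
────┼────┼───┃Email           │Am┃   ┃     
 12 │ 10 │ 14┃────────────────┼──┃   ┃     
────┼────┼───┃frank33@mail.com│$7┃   ┃     
  7 │  6 │  3┃grace10@mail.com│$3┃   ┃     
────┼────┼───┃alice76@mail.com│$3┃   ┃     
  5 │  9 │ 15┃carol70@mail.com│$2┃   ┃     
────┴────┴───┃carol51@mail.com│$3┃   ┃     
oves: 0      ┗━━━━━━━━━━━━━━━━━━━┛   ┃     
━━━━━━━━━━━━━━━━━━━━━━━━━━━━━━━━━━━━━┛     
                                           
                                           
                                           
                                           


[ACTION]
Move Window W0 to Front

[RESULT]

                                           
                                           
                                           
                                           
━━━━━━━━━━━━━━━━━━━━━━━━━━━━━━━━━━━━━┓     
SlidingPuzzle                        ┃     
─────────────────────────────────────┨     
────┬────┬────┬────┐                 ┃     
  1 │    │  2 │  4 │                 ┃     
────┼────┼────┼────┤                 ┃     
 12 │ 10 │ 14 │  8 │                 ┃     
────┼────┼────┼────┤                 ┃     
  7 │  6 │  3 │ 11 │                 ┃     
────┼────┼────┼────┤                 ┃     
  5 │  9 │ 15 │ 13 │                 ┃     
────┴────┴────┴────┘                 ┃     
oves: 0                              ┃     
━━━━━━━━━━━━━━━━━━━━━━━━━━━━━━━━━━━━━┛     
                                           
                                           
                                           
                                           


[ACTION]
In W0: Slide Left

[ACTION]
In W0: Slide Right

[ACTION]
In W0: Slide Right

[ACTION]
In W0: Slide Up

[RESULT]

                                           
                                           
                                           
                                           
━━━━━━━━━━━━━━━━━━━━━━━━━━━━━━━━━━━━━┓     
SlidingPuzzle                        ┃     
─────────────────────────────────────┨     
────┬────┬────┬────┐                 ┃     
 12 │  1 │  2 │  4 │                 ┃     
────┼────┼────┼────┤                 ┃     
    │ 10 │ 14 │  8 │                 ┃     
────┼────┼────┼────┤                 ┃     
  7 │  6 │  3 │ 11 │                 ┃     
────┼────┼────┼────┤                 ┃     
  5 │  9 │ 15 │ 13 │                 ┃     
────┴────┴────┴────┘                 ┃     
oves: 4                              ┃     
━━━━━━━━━━━━━━━━━━━━━━━━━━━━━━━━━━━━━┛     
                                           
                                           
                                           
                                           


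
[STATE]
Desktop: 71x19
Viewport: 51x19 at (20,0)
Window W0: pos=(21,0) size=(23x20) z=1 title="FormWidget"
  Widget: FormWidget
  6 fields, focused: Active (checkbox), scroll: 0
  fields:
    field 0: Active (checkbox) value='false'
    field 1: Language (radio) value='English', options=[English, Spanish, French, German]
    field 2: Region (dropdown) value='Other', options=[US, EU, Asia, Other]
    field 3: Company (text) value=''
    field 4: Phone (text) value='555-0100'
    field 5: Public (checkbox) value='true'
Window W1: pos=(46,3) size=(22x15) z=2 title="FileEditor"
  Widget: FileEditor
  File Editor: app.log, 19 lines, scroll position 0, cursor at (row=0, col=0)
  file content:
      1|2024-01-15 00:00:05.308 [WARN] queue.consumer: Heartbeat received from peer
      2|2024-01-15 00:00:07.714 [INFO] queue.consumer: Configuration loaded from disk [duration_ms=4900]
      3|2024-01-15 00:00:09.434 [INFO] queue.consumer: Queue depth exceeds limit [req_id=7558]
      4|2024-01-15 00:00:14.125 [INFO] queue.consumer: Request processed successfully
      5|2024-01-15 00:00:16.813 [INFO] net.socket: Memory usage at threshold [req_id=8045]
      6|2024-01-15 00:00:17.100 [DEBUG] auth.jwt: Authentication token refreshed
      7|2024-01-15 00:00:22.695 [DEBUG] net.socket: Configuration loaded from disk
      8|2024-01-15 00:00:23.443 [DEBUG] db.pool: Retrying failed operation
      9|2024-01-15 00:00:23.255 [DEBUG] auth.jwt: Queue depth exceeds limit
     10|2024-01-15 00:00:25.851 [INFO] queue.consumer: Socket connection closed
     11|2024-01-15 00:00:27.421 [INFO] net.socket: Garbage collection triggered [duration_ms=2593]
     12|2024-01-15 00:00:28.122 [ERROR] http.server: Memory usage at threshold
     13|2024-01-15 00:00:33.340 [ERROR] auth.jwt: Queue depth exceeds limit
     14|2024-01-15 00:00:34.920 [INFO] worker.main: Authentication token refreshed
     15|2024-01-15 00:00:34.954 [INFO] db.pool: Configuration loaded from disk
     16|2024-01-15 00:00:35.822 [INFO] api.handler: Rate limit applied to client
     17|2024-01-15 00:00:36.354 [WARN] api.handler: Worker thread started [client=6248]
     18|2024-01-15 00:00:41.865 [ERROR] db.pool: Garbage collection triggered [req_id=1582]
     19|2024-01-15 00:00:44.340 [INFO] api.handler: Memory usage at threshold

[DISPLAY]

 ┏━━━━━━━━━━━━━━━━━━━━━┓                           
 ┃ FormWidget          ┃                           
 ┠─────────────────────┨                           
 ┃> Active:     [ ]    ┃  ┏━━━━━━━━━━━━━━━━━━━━┓   
 ┃  Language:   (●) Eng┃  ┃ FileEditor         ┃   
 ┃  Region:     [Othe▼]┃  ┠────────────────────┨   
 ┃  Company:    [     ]┃  ┃█024-01-15 00:00:05▲┃   
 ┃  Phone:      [555-0]┃  ┃2024-01-15 00:00:07█┃   
 ┃  Public:     [x]    ┃  ┃2024-01-15 00:00:09░┃   
 ┃                     ┃  ┃2024-01-15 00:00:14░┃   
 ┃                     ┃  ┃2024-01-15 00:00:16░┃   
 ┃                     ┃  ┃2024-01-15 00:00:17░┃   
 ┃                     ┃  ┃2024-01-15 00:00:22░┃   
 ┃                     ┃  ┃2024-01-15 00:00:23░┃   
 ┃                     ┃  ┃2024-01-15 00:00:23░┃   
 ┃                     ┃  ┃2024-01-15 00:00:25░┃   
 ┃                     ┃  ┃2024-01-15 00:00:27▼┃   
 ┃                     ┃  ┗━━━━━━━━━━━━━━━━━━━━┛   
 ┃                     ┃                           


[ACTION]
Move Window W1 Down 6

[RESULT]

 ┏━━━━━━━━━━━━━━━━━━━━━┓                           
 ┃ FormWidget          ┃                           
 ┠─────────────────────┨                           
 ┃> Active:     [ ]    ┃                           
 ┃  Language:   (●) Eng┃  ┏━━━━━━━━━━━━━━━━━━━━┓   
 ┃  Region:     [Othe▼]┃  ┃ FileEditor         ┃   
 ┃  Company:    [     ]┃  ┠────────────────────┨   
 ┃  Phone:      [555-0]┃  ┃█024-01-15 00:00:05▲┃   
 ┃  Public:     [x]    ┃  ┃2024-01-15 00:00:07█┃   
 ┃                     ┃  ┃2024-01-15 00:00:09░┃   
 ┃                     ┃  ┃2024-01-15 00:00:14░┃   
 ┃                     ┃  ┃2024-01-15 00:00:16░┃   
 ┃                     ┃  ┃2024-01-15 00:00:17░┃   
 ┃                     ┃  ┃2024-01-15 00:00:22░┃   
 ┃                     ┃  ┃2024-01-15 00:00:23░┃   
 ┃                     ┃  ┃2024-01-15 00:00:23░┃   
 ┃                     ┃  ┃2024-01-15 00:00:25░┃   
 ┃                     ┃  ┃2024-01-15 00:00:27▼┃   
 ┃                     ┃  ┗━━━━━━━━━━━━━━━━━━━━┛   


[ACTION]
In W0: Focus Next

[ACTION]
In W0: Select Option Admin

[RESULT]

 ┏━━━━━━━━━━━━━━━━━━━━━┓                           
 ┃ FormWidget          ┃                           
 ┠─────────────────────┨                           
 ┃  Active:     [ ]    ┃                           
 ┃> Language:   (●) Eng┃  ┏━━━━━━━━━━━━━━━━━━━━┓   
 ┃  Region:     [Othe▼]┃  ┃ FileEditor         ┃   
 ┃  Company:    [     ]┃  ┠────────────────────┨   
 ┃  Phone:      [555-0]┃  ┃█024-01-15 00:00:05▲┃   
 ┃  Public:     [x]    ┃  ┃2024-01-15 00:00:07█┃   
 ┃                     ┃  ┃2024-01-15 00:00:09░┃   
 ┃                     ┃  ┃2024-01-15 00:00:14░┃   
 ┃                     ┃  ┃2024-01-15 00:00:16░┃   
 ┃                     ┃  ┃2024-01-15 00:00:17░┃   
 ┃                     ┃  ┃2024-01-15 00:00:22░┃   
 ┃                     ┃  ┃2024-01-15 00:00:23░┃   
 ┃                     ┃  ┃2024-01-15 00:00:23░┃   
 ┃                     ┃  ┃2024-01-15 00:00:25░┃   
 ┃                     ┃  ┃2024-01-15 00:00:27▼┃   
 ┃                     ┃  ┗━━━━━━━━━━━━━━━━━━━━┛   


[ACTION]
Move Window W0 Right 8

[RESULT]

         ┏━━━━━━━━━━━━━━━━━━━━━┓                   
         ┃ FormWidget          ┃                   
         ┠─────────────────────┨                   
         ┃  Active:     [ ]    ┃                   
         ┃> Language:   (●┏━━━━━━━━━━━━━━━━━━━━┓   
         ┃  Region:     [O┃ FileEditor         ┃   
         ┃  Company:    [ ┠────────────────────┨   
         ┃  Phone:      [5┃█024-01-15 00:00:05▲┃   
         ┃  Public:     [x┃2024-01-15 00:00:07█┃   
         ┃                ┃2024-01-15 00:00:09░┃   
         ┃                ┃2024-01-15 00:00:14░┃   
         ┃                ┃2024-01-15 00:00:16░┃   
         ┃                ┃2024-01-15 00:00:17░┃   
         ┃                ┃2024-01-15 00:00:22░┃   
         ┃                ┃2024-01-15 00:00:23░┃   
         ┃                ┃2024-01-15 00:00:23░┃   
         ┃                ┃2024-01-15 00:00:25░┃   
         ┃                ┃2024-01-15 00:00:27▼┃   
         ┃                ┗━━━━━━━━━━━━━━━━━━━━┛   


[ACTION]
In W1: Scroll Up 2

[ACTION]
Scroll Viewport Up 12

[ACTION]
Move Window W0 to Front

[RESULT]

         ┏━━━━━━━━━━━━━━━━━━━━━┓                   
         ┃ FormWidget          ┃                   
         ┠─────────────────────┨                   
         ┃  Active:     [ ]    ┃                   
         ┃> Language:   (●) Eng┃━━━━━━━━━━━━━━━┓   
         ┃  Region:     [Othe▼]┃Editor         ┃   
         ┃  Company:    [     ]┃───────────────┨   
         ┃  Phone:      [555-0]┃01-15 00:00:05▲┃   
         ┃  Public:     [x]    ┃01-15 00:00:07█┃   
         ┃                     ┃01-15 00:00:09░┃   
         ┃                     ┃01-15 00:00:14░┃   
         ┃                     ┃01-15 00:00:16░┃   
         ┃                     ┃01-15 00:00:17░┃   
         ┃                     ┃01-15 00:00:22░┃   
         ┃                     ┃01-15 00:00:23░┃   
         ┃                     ┃01-15 00:00:23░┃   
         ┃                     ┃01-15 00:00:25░┃   
         ┃                     ┃01-15 00:00:27▼┃   
         ┃                     ┃━━━━━━━━━━━━━━━┛   


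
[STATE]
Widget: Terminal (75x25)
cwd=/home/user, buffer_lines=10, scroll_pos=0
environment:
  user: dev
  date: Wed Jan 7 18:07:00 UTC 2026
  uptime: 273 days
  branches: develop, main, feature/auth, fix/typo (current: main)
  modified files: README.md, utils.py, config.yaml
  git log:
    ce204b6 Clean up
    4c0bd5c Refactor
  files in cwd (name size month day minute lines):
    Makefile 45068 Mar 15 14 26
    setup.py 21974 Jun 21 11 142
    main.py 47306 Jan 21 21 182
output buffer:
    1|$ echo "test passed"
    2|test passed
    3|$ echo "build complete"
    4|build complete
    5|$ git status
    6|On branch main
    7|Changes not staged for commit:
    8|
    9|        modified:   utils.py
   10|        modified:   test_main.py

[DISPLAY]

$ echo "test passed"                                                       
test passed                                                                
$ echo "build complete"                                                    
build complete                                                             
$ git status                                                               
On branch main                                                             
Changes not staged for commit:                                             
                                                                           
        modified:   utils.py                                               
        modified:   test_main.py                                           
$ █                                                                        
                                                                           
                                                                           
                                                                           
                                                                           
                                                                           
                                                                           
                                                                           
                                                                           
                                                                           
                                                                           
                                                                           
                                                                           
                                                                           
                                                                           


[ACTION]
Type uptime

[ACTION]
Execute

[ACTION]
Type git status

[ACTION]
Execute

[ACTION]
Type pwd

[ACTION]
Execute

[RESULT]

$ echo "test passed"                                                       
test passed                                                                
$ echo "build complete"                                                    
build complete                                                             
$ git status                                                               
On branch main                                                             
Changes not staged for commit:                                             
                                                                           
        modified:   utils.py                                               
        modified:   test_main.py                                           
$ uptime                                                                   
 10:00  up 273 days                                                        
$ git status                                                               
On branch main                                                             
Changes not staged for commit:                                             
                                                                           
        modified:   README.md                                              
        modified:   utils.py                                               
        modified:   config.yaml                                            
$ pwd                                                                      
/home/user                                                                 
$ █                                                                        
                                                                           
                                                                           
                                                                           


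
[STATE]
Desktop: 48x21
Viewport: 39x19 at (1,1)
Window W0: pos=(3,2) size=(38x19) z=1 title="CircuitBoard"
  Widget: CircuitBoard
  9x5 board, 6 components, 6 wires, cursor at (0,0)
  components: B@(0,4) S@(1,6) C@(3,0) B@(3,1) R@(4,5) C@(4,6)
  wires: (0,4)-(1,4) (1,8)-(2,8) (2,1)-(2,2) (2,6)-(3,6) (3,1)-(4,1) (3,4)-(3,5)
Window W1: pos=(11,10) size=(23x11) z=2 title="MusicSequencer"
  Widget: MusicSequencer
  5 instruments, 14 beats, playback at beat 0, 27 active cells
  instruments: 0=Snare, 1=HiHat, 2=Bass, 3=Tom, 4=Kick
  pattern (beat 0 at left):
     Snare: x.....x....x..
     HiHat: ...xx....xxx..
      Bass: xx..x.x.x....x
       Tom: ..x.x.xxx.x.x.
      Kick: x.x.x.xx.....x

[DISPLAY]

                                       
  ┏━━━━━━━━━━━━━━━━━━━━━━━━━━━━━━━━━━━━
  ┃ CircuitBoard                       
  ┠────────────────────────────────────
  ┃   0 1 2 3 4 5 6 7 8                
  ┃0  [.]              B               
  ┃                    │               
  ┃1                   ·       S       
  ┃                                    
  ┃2      ┏━━━━━━━━━━━━━━━━━━━━━┓      
  ┃       ┃ MusicSequencer      ┃      
  ┃3   C  ┠─────────────────────┨      
  ┃       ┃      ▼1234567890123 ┃      
  ┃4      ┃ Snare█·····█····█·· ┃      
  ┃Cursor:┃ HiHat···██····███·· ┃      
  ┃       ┃  Bass██··█·█·█····█ ┃      
  ┃       ┃   Tom··█·█·███·█·█· ┃      
  ┃       ┃  Kick█·█·█·██·····█ ┃      
  ┃       ┃                     ┃      


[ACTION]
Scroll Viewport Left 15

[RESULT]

                                       
   ┏━━━━━━━━━━━━━━━━━━━━━━━━━━━━━━━━━━━
   ┃ CircuitBoard                      
   ┠───────────────────────────────────
   ┃   0 1 2 3 4 5 6 7 8               
   ┃0  [.]              B              
   ┃                    │              
   ┃1                   ·       S      
   ┃                                   
   ┃2      ┏━━━━━━━━━━━━━━━━━━━━━┓     
   ┃       ┃ MusicSequencer      ┃     
   ┃3   C  ┠─────────────────────┨     
   ┃       ┃      ▼1234567890123 ┃     
   ┃4      ┃ Snare█·····█····█·· ┃     
   ┃Cursor:┃ HiHat···██····███·· ┃     
   ┃       ┃  Bass██··█·█·█····█ ┃     
   ┃       ┃   Tom··█·█·███·█·█· ┃     
   ┃       ┃  Kick█·█·█·██·····█ ┃     
   ┃       ┃                     ┃     


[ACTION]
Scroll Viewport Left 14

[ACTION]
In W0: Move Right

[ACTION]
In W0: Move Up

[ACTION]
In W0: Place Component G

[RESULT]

                                       
   ┏━━━━━━━━━━━━━━━━━━━━━━━━━━━━━━━━━━━
   ┃ CircuitBoard                      
   ┠───────────────────────────────────
   ┃   0 1 2 3 4 5 6 7 8               
   ┃0      [G]          B              
   ┃                    │              
   ┃1                   ·       S      
   ┃                                   
   ┃2      ┏━━━━━━━━━━━━━━━━━━━━━┓     
   ┃       ┃ MusicSequencer      ┃     
   ┃3   C  ┠─────────────────────┨     
   ┃       ┃      ▼1234567890123 ┃     
   ┃4      ┃ Snare█·····█····█·· ┃     
   ┃Cursor:┃ HiHat···██····███·· ┃     
   ┃       ┃  Bass██··█·█·█····█ ┃     
   ┃       ┃   Tom··█·█·███·█·█· ┃     
   ┃       ┃  Kick█·█·█·██·····█ ┃     
   ┃       ┃                     ┃     


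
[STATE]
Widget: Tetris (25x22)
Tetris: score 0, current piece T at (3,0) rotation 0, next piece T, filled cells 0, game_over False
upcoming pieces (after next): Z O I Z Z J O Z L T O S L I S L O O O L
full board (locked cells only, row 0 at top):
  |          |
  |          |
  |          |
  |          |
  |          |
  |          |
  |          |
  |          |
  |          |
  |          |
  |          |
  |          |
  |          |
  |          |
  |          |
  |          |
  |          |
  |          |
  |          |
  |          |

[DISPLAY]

    ▒     │Next:         
   ▒▒▒    │ ▒            
          │▒▒▒           
          │              
          │              
          │              
          │Score:        
          │0             
          │              
          │              
          │              
          │              
          │              
          │              
          │              
          │              
          │              
          │              
          │              
          │              
          │              
          │              


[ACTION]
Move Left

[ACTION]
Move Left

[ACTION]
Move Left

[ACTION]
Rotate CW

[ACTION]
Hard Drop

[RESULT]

    ▒     │Next:         
   ▒▒▒    │▓▓            
          │ ▓▓           
          │              
          │              
          │              
          │Score:        
          │0             
          │              
          │              
          │              
          │              
          │              
          │              
          │              
          │              
          │              
▒         │              
▒▒        │              
▒         │              
          │              
          │              


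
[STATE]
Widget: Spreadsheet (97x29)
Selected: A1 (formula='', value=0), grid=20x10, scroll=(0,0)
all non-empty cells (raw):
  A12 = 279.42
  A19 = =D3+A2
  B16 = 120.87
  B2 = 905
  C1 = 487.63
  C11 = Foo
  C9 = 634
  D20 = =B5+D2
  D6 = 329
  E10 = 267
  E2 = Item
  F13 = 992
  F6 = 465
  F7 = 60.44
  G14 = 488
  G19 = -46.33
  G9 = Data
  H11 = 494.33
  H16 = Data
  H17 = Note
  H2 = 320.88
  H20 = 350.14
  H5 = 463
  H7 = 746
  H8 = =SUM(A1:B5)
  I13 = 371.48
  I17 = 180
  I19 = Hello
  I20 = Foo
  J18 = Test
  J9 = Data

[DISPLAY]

A1:                                                                                              
       A       B       C       D       E       F       G       H       I       J                 
-------------------------------------------------------------------------------------------------
  1      [0]       0  487.63       0       0       0       0       0       0       0             
  2        0     905       0       0Item           0       0  320.88       0       0             
  3        0       0       0       0       0       0       0       0       0       0             
  4        0       0       0       0       0       0       0       0       0       0             
  5        0       0       0       0       0       0       0     463       0       0             
  6        0       0       0     329       0     465       0       0       0       0             
  7        0       0       0       0       0   60.44       0     746       0       0             
  8        0       0       0       0       0       0       0     905       0       0             
  9        0       0     634       0       0       0Data           0       0Data                 
 10        0       0       0       0     267       0       0       0       0       0             
 11        0       0Foo            0       0       0       0  494.33       0       0             
 12   279.42       0       0       0       0       0       0       0       0       0             
 13        0       0       0       0       0     992       0       0  371.48       0             
 14        0       0       0       0       0       0     488       0       0       0             
 15        0       0       0       0       0       0       0       0       0       0             
 16        0  120.87       0       0       0       0       0Data           0       0             
 17        0       0       0       0       0       0       0Note         180       0             
 18        0       0       0       0       0       0       0       0       0Test                 
 19        0       0       0       0       0       0  -46.33       0Hello          0             
 20        0       0       0       0       0       0       0  350.14Foo            0             
                                                                                                 
                                                                                                 
                                                                                                 
                                                                                                 
                                                                                                 
                                                                                                 


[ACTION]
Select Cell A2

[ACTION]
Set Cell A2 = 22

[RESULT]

A2: 22                                                                                           
       A       B       C       D       E       F       G       H       I       J                 
-------------------------------------------------------------------------------------------------
  1        0       0  487.63       0       0       0       0       0       0       0             
  2     [22]     905       0       0Item           0       0  320.88       0       0             
  3        0       0       0       0       0       0       0       0       0       0             
  4        0       0       0       0       0       0       0       0       0       0             
  5        0       0       0       0       0       0       0     463       0       0             
  6        0       0       0     329       0     465       0       0       0       0             
  7        0       0       0       0       0   60.44       0     746       0       0             
  8        0       0       0       0       0       0       0     927       0       0             
  9        0       0     634       0       0       0Data           0       0Data                 
 10        0       0       0       0     267       0       0       0       0       0             
 11        0       0Foo            0       0       0       0  494.33       0       0             
 12   279.42       0       0       0       0       0       0       0       0       0             
 13        0       0       0       0       0     992       0       0  371.48       0             
 14        0       0       0       0       0       0     488       0       0       0             
 15        0       0       0       0       0       0       0       0       0       0             
 16        0  120.87       0       0       0       0       0Data           0       0             
 17        0       0       0       0       0       0       0Note         180       0             
 18        0       0       0       0       0       0       0       0       0Test                 
 19       22       0       0       0       0       0  -46.33       0Hello          0             
 20        0       0       0       0       0       0       0  350.14Foo            0             
                                                                                                 
                                                                                                 
                                                                                                 
                                                                                                 
                                                                                                 
                                                                                                 


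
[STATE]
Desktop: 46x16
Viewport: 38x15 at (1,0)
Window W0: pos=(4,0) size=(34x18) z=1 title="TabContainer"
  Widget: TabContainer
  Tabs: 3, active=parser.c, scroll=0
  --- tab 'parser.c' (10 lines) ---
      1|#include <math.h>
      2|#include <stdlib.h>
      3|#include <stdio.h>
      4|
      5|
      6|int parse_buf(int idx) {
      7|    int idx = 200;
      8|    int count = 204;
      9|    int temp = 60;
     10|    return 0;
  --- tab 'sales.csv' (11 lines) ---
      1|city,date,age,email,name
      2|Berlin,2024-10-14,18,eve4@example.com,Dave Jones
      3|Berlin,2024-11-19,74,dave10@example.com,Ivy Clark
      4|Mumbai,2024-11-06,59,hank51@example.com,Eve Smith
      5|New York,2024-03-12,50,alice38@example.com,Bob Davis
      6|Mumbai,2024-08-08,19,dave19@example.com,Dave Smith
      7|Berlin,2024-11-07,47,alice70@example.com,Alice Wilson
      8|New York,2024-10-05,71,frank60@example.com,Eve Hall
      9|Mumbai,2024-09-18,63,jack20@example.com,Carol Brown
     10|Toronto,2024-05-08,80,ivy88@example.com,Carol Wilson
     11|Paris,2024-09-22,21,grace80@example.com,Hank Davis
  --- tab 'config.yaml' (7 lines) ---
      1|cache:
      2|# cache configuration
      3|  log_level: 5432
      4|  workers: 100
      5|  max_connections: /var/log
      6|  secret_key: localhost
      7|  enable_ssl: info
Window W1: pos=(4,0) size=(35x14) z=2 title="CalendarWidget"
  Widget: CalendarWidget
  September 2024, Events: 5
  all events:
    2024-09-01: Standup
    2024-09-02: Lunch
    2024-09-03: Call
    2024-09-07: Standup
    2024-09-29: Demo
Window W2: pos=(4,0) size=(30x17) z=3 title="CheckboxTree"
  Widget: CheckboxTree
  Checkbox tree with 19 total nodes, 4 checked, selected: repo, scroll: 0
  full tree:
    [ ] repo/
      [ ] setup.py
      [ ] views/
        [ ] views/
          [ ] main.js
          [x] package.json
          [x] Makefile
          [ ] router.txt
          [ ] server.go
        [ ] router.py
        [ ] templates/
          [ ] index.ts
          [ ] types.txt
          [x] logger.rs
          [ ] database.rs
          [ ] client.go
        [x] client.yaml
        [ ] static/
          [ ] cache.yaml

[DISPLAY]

   ┏━━━━━━━━━━━━━━━━━━━━━━━━━━━━┓━━━━┓
   ┃ CheckboxTree               ┃    ┃
   ┠────────────────────────────┨────┨
   ┃>[-] repo/                  ┃    ┃
   ┃   [ ] setup.py             ┃    ┃
   ┃   [-] views/               ┃    ┃
   ┃     [-] views/             ┃    ┃
   ┃       [ ] main.js          ┃    ┃
   ┃       [x] package.json     ┃    ┃
   ┃       [x] Makefile         ┃    ┃
   ┃       [ ] router.txt       ┃    ┃
   ┃       [ ] server.go        ┃    ┃
   ┃     [ ] router.py          ┃    ┃
   ┃     [-] templates/         ┃━━━━┛
   ┃       [ ] index.ts         ┃   ┃ 


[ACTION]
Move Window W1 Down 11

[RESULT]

   ┏━━━━━━━━━━━━━━━━━━━━━━━━━━━━┓━━━┓ 
   ┃ CheckboxTree               ┃   ┃ 
   ┠────────────────────────────┨━━━━┓
   ┃>[-] repo/                  ┃    ┃
   ┃   [ ] setup.py             ┃────┨
   ┃   [-] views/               ┃    ┃
   ┃     [-] views/             ┃    ┃
   ┃       [ ] main.js          ┃    ┃
   ┃       [x] package.json     ┃    ┃
   ┃       [x] Makefile         ┃    ┃
   ┃       [ ] router.txt       ┃    ┃
   ┃       [ ] server.go        ┃    ┃
   ┃     [ ] router.py          ┃    ┃
   ┃     [-] templates/         ┃    ┃
   ┃       [ ] index.ts         ┃    ┃


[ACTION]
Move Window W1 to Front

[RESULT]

   ┏━━━━━━━━━━━━━━━━━━━━━━━━━━━━┓━━━┓ 
   ┃ CheckboxTree               ┃   ┃ 
   ┏━━━━━━━━━━━━━━━━━━━━━━━━━━━━━━━━━┓
   ┃ CalendarWidget                  ┃
   ┠─────────────────────────────────┨
   ┃          September 2024         ┃
   ┃Mo Tu We Th Fr Sa Su             ┃
   ┃                   1*            ┃
   ┃ 2*  3*  4  5  6  7*  8          ┃
   ┃ 9 10 11 12 13 14 15             ┃
   ┃16 17 18 19 20 21 22             ┃
   ┃23 24 25 26 27 28 29*            ┃
   ┃30                               ┃
   ┃                                 ┃
   ┃                                 ┃


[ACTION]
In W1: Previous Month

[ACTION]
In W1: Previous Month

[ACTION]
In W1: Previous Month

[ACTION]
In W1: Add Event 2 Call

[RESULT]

   ┏━━━━━━━━━━━━━━━━━━━━━━━━━━━━┓━━━┓ 
   ┃ CheckboxTree               ┃   ┃ 
   ┏━━━━━━━━━━━━━━━━━━━━━━━━━━━━━━━━━┓
   ┃ CalendarWidget                  ┃
   ┠─────────────────────────────────┨
   ┃            June 2024            ┃
   ┃Mo Tu We Th Fr Sa Su             ┃
   ┃                1  2*            ┃
   ┃ 3  4  5  6  7  8  9             ┃
   ┃10 11 12 13 14 15 16             ┃
   ┃17 18 19 20 21 22 23             ┃
   ┃24 25 26 27 28 29 30             ┃
   ┃                                 ┃
   ┃                                 ┃
   ┃                                 ┃


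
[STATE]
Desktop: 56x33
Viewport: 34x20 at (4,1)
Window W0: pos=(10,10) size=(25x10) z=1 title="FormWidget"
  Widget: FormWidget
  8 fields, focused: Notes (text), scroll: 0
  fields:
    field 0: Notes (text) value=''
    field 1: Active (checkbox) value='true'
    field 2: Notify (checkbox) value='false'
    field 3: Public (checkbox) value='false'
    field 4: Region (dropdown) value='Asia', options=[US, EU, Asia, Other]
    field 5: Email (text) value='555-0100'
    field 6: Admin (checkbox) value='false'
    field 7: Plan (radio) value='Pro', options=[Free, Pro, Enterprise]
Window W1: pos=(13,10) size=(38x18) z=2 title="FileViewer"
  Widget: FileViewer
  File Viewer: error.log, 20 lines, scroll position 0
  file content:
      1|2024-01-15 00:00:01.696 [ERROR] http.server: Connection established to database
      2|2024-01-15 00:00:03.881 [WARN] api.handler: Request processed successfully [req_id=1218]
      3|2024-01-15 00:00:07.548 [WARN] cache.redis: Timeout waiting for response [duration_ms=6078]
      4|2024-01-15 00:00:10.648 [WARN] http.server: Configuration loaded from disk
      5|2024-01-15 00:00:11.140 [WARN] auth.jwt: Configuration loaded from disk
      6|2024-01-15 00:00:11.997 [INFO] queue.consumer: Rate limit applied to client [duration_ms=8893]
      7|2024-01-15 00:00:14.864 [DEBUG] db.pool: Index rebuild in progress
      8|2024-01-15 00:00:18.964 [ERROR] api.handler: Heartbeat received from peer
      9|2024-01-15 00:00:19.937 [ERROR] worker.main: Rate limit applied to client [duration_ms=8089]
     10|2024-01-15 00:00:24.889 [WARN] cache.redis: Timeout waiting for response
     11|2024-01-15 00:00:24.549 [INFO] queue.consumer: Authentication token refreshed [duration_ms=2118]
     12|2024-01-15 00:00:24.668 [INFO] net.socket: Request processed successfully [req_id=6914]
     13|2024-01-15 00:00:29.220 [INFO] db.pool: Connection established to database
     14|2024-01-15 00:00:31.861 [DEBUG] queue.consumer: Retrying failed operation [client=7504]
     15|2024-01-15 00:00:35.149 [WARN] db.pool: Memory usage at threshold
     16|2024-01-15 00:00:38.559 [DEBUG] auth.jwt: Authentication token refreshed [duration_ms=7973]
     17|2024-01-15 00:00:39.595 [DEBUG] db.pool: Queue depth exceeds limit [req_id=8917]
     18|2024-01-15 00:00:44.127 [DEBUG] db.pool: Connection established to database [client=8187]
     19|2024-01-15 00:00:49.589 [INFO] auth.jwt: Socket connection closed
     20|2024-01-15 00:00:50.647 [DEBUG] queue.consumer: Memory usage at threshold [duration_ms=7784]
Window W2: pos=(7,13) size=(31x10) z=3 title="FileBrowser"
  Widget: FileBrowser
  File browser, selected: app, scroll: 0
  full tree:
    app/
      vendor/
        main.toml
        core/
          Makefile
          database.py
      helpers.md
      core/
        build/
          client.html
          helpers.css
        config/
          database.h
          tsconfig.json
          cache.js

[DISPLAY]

                                  
                                  
                                  
                                  
                                  
                                  
                                  
                                  
                                  
      ┏━━┏━━━━━━━━━━━━━━━━━━━━━━━━
      ┃ F┃ FileViewer             
      ┠──┠────────────────────────
   ┏━━━━━━━━━━━━━━━━━━━━━━━━━━━━━┓
   ┃ FileBrowser                 ┃
   ┠─────────────────────────────┨
   ┃> [-] app/                   ┃
   ┃    [+] vendor/              ┃
   ┃    helpers.md               ┃
   ┃    [+] core/                ┃
   ┃                             ┃


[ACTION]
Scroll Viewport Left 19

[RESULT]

                                  
                                  
                                  
                                  
                                  
                                  
                                  
                                  
                                  
          ┏━━┏━━━━━━━━━━━━━━━━━━━━
          ┃ F┃ FileViewer         
          ┠──┠────────────────────
       ┏━━━━━━━━━━━━━━━━━━━━━━━━━━
       ┃ FileBrowser              
       ┠──────────────────────────
       ┃> [-] app/                
       ┃    [+] vendor/           
       ┃    helpers.md            
       ┃    [+] core/             
       ┃                          


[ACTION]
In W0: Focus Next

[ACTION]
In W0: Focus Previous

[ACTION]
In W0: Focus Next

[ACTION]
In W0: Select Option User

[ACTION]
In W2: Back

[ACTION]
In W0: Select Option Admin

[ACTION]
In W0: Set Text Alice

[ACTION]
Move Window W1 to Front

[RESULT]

                                  
                                  
                                  
                                  
                                  
                                  
                                  
                                  
                                  
          ┏━━┏━━━━━━━━━━━━━━━━━━━━
          ┃ F┃ FileViewer         
          ┠──┠────────────────────
       ┏━━━━━┃2024-01-15 00:00:01.
       ┃ File┃2024-01-15 00:00:03.
       ┠─────┃2024-01-15 00:00:07.
       ┃> [-]┃2024-01-15 00:00:10.
       ┃    [┃2024-01-15 00:00:11.
       ┃    h┃2024-01-15 00:00:11.
       ┃    [┃2024-01-15 00:00:14.
       ┃     ┃2024-01-15 00:00:18.
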